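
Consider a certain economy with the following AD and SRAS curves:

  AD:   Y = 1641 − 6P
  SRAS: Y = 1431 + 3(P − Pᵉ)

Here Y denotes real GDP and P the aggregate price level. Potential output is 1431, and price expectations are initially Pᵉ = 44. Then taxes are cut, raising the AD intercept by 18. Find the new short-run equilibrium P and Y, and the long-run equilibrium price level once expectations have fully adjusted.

AD shifts right: new AD is Y = 1659 − 6P. With Pᵉ = 44, SRAS is Y = 1299 + 3P.
Short run: 1659 − 6P = 1299 + 3P gives 360 = 9P, so P = 40 and Y = 1659 − 6·40 = 1419.
Y = 1419 is below potential 1431; expectations adjust and SRAS shifts right until Y = 1431.
Long run: on the new AD curve, 1431 = 1659 − 6P gives P = 38.

Short run: P = 40, Y = 1419. Long run: P = 38.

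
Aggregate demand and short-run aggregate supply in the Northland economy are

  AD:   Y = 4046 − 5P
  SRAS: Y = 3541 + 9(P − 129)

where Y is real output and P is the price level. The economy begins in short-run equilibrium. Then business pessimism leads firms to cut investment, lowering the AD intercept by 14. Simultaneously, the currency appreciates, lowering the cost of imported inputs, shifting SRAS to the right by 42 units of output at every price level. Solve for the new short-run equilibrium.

After both shocks: AD is Y = 4032 − 5P and SRAS is Y = 2422 + 9P.
Setting them equal: 1610 = 14P, so P = 115.
Y = 4032 − 5·115 = 3457.

P = 115, Y = 3457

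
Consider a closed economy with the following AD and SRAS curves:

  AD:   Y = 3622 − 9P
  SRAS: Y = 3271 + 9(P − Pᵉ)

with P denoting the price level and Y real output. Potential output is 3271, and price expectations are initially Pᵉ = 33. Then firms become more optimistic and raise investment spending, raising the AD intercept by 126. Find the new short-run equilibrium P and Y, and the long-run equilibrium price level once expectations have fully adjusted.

AD shifts right: new AD is Y = 3748 − 9P. With Pᵉ = 33, SRAS is Y = 2974 + 9P.
Short run: 3748 − 9P = 2974 + 9P gives 774 = 18P, so P = 43 and Y = 3748 − 9·43 = 3361.
Y = 3361 is above potential 3271; expectations adjust and SRAS shifts left until Y = 3271.
Long run: on the new AD curve, 3271 = 3748 − 9P gives P = 53.

Short run: P = 43, Y = 3361. Long run: P = 53.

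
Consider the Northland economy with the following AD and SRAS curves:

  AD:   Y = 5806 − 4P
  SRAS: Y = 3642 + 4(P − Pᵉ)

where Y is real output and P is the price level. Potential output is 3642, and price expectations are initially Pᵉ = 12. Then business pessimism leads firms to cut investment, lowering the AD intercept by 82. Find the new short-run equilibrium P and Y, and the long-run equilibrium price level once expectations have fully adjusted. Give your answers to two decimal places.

AD shifts left: new AD is Y = 5724 − 4P. With Pᵉ = 12, SRAS is Y = 3594 + 4P.
Short run: 5724 − 4P = 3594 + 4P gives 2130 = 8P, so P = 266.25 and Y = 5724 − 4P = 4659.00.
Y = 4659.00 is above potential 3642; expectations adjust and SRAS shifts left until Y = 3642.
Long run: on the new AD curve, 3642 = 5724 − 4P gives P = 520.50.

Short run: P = 266.25, Y = 4659.00. Long run: P = 520.50.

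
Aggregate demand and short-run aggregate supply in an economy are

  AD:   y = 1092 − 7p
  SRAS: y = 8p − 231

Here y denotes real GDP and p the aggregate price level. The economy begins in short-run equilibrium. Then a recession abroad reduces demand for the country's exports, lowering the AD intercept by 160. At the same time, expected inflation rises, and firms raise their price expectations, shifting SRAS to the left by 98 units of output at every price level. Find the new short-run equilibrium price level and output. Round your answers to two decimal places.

After both shocks: AD is y = 932 − 7p and SRAS is y = 8p − 329.
Setting them equal: 1261 = 15p, so p = 84.07.
Substituting into AD, y = 343.53.

p = 84.07, y = 343.53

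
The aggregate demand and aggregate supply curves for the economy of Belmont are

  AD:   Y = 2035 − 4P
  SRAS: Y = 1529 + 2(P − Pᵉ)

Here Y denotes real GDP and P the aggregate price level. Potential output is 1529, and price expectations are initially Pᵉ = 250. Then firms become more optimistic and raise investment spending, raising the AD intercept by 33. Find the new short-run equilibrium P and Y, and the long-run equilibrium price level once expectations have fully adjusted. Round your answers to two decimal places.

Short run: P = 173.17, Y = 1375.33. Long run: P = 134.75.

AD shifts right: new AD is Y = 2068 − 4P. With Pᵉ = 250, SRAS is Y = 1029 + 2P.
Short run: 2068 − 4P = 1029 + 2P gives 1039 = 6P, so P = 173.17 and Y = 2068 − 4P = 1375.33.
Y = 1375.33 is below potential 1529; expectations adjust and SRAS shifts right until Y = 1529.
Long run: on the new AD curve, 1529 = 2068 − 4P gives P = 134.75.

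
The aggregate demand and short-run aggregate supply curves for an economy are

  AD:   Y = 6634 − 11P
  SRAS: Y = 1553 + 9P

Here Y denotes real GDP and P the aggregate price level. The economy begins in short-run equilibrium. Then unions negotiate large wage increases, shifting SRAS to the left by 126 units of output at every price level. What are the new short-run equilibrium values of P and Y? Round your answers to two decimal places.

P = 260.35, Y = 3770.15

This is a negative supply shock: SRAS shifts left.
New SRAS: Y = 1427 + 9P.
Set AD = SRAS: 6634 − 11P = 1427 + 9P, so 5207 = 20P and P = 260.35.
Substituting into AD, Y = 3770.15.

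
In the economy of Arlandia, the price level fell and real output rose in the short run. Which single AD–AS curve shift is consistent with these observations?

SRAS shifted right

P fell and Y rose. An AD shift moves P and Y in the same direction; an SRAS shift moves them in opposite directions.
Here P and Y moved in opposite directions, so the SRAS curve shifted.
Since Y rose, SRAS shifted right.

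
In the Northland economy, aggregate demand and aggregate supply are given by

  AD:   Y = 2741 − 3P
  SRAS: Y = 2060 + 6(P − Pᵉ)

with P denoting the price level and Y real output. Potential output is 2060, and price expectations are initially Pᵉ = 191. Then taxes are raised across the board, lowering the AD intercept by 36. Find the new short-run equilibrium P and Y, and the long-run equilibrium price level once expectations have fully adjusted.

AD shifts left: new AD is Y = 2705 − 3P. With Pᵉ = 191, SRAS is Y = 914 + 6P.
Short run: 2705 − 3P = 914 + 6P gives 1791 = 9P, so P = 199 and Y = 2705 − 3·199 = 2108.
Y = 2108 is above potential 2060; expectations adjust and SRAS shifts left until Y = 2060.
Long run: on the new AD curve, 2060 = 2705 − 3P gives P = 215.

Short run: P = 199, Y = 2108. Long run: P = 215.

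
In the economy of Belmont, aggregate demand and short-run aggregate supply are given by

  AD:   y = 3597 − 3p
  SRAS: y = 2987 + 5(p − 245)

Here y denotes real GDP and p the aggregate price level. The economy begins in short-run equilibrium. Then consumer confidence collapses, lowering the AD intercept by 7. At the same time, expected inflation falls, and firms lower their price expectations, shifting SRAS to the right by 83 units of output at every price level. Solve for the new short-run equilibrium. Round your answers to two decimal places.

p = 218.13, y = 2935.63

After both shocks: AD is y = 3590 − 3p and SRAS is y = 1845 + 5p.
Setting them equal: 1745 = 8p, so p = 218.13.
Substituting into AD, y = 2935.63.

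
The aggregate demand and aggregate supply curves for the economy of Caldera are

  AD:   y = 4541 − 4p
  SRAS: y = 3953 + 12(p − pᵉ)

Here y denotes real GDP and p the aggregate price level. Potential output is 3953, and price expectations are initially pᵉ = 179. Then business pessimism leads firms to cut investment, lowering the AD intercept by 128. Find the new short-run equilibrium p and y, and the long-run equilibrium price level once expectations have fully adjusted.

AD shifts left: new AD is y = 4413 − 4p. With pᵉ = 179, SRAS is y = 1805 + 12p.
Short run: 4413 − 4p = 1805 + 12p gives 2608 = 16p, so p = 163 and y = 4413 − 4·163 = 3761.
y = 3761 is below potential 3953; expectations adjust and SRAS shifts right until y = 3953.
Long run: on the new AD curve, 3953 = 4413 − 4p gives p = 115.

Short run: p = 163, y = 3761. Long run: p = 115.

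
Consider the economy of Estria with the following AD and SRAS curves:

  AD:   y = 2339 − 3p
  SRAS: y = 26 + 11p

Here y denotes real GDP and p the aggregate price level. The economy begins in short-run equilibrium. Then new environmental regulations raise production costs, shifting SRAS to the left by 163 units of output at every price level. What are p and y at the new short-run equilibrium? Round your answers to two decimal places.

p = 176.86, y = 1808.43

This is a negative supply shock: SRAS shifts left.
New SRAS: y = 11p − 137.
Set AD = SRAS: 2339 − 3p = 11p − 137, so 2476 = 14p and p = 176.86.
Substituting into AD, y = 1808.43.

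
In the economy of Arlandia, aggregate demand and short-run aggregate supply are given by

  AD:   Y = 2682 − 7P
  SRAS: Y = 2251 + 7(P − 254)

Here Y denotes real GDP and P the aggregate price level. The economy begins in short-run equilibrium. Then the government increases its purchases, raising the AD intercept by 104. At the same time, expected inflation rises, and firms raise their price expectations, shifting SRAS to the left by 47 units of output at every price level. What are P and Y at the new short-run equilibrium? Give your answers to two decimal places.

P = 168.57, Y = 1606.00

After both shocks: AD is Y = 2786 − 7P and SRAS is Y = 426 + 7P.
Setting them equal: 2360 = 14P, so P = 168.57.
Substituting into AD, Y = 1606.00.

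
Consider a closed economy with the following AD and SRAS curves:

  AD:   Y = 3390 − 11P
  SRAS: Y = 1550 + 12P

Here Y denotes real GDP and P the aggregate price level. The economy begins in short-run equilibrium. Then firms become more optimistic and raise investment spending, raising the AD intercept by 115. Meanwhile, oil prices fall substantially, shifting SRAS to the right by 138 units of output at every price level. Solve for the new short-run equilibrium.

P = 79, Y = 2636

After both shocks: AD is Y = 3505 − 11P and SRAS is Y = 1688 + 12P.
Setting them equal: 1817 = 23P, so P = 79.
Y = 3505 − 11·79 = 2636.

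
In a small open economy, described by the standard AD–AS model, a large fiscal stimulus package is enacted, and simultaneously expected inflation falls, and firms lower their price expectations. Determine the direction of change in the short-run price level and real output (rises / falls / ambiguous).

The first event is a positive demand shock: AD shifts right, which by itself pushes P up and Y up.
The second is a favourable supply shock: SRAS shifts right, which by itself pushes P down and Y up.
The two shocks push P in opposite directions, so the effect on P is ambiguous. Both shocks push Y up, so Y rises.

Price level: ambiguous; output: rises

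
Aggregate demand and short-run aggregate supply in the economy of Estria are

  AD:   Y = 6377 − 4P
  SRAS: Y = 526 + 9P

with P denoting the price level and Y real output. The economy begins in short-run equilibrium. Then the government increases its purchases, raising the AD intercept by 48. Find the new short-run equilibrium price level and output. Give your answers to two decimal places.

This is a positive demand shock: AD shifts right.
New AD: Y = 6425 − 4P.
Set AD = SRAS: 6425 − 4P = 526 + 9P, so 5899 = 13P and P = 453.77.
Substituting into AD, Y = 4609.92.

P = 453.77, Y = 4609.92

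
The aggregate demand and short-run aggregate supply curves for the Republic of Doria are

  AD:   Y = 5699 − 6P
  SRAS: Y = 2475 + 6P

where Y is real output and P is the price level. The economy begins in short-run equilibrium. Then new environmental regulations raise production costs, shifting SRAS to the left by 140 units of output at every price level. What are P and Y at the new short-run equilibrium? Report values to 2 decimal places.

This is a negative supply shock: SRAS shifts left.
New SRAS: Y = 2335 + 6P.
Set AD = SRAS: 5699 − 6P = 2335 + 6P, so 3364 = 12P and P = 280.33.
Substituting into AD, Y = 4017.00.

P = 280.33, Y = 4017.00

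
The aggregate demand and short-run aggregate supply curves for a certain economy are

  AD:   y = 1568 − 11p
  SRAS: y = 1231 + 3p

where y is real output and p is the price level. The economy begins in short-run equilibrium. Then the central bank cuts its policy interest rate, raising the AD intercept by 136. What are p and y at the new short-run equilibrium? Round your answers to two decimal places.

This is a positive demand shock: AD shifts right.
New AD: y = 1704 − 11p.
Set AD = SRAS: 1704 − 11p = 1231 + 3p, so 473 = 14p and p = 33.79.
Substituting into AD, y = 1332.36.

p = 33.79, y = 1332.36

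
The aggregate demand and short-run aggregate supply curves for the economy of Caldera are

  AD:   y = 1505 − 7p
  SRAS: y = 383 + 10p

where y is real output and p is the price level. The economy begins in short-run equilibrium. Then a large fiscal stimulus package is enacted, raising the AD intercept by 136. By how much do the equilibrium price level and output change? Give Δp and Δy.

This is a positive demand shock: AD shifts right.
New AD: y = 1641 − 7p.
Set AD = SRAS: 1641 − 7p = 383 + 10p, so 1258 = 17p and p = 74.
y = 1641 − 7·74 = 1123.
Initially p = 66, y = 1043, so Δp = +8 and Δy = +80.

Δp = +8, Δy = +80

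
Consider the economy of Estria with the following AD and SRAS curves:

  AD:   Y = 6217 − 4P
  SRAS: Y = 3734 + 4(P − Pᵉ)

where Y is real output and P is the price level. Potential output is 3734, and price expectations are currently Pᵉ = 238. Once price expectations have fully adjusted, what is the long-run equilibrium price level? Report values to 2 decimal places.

Short run: with Pᵉ = 238, SRAS is Y = 2782 + 4P. Setting AD = SRAS gives 3435 = 8P, so P = 429.38 and Y = 6217 − 4P = 4499.50.
Output 4499.50 is above potential 3734, so over time expected prices rise and SRAS shifts left until Y returns to 3734.
Long run: Y = 3734 on the AD curve gives 3734 = 6217 − 4P, so P = 620.75.

Long-run P = 620.75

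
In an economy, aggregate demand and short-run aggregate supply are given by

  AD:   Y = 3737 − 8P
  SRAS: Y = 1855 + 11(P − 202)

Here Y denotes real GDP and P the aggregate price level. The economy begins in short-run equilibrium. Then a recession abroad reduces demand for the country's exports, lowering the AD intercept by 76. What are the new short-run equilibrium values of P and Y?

This is a negative demand shock: AD shifts left.
New AD: Y = 3661 − 8P.
SRAS can be written Y = 11P − 367.
Set AD = SRAS: 3661 − 8P = 11P − 367, so 4028 = 19P and P = 212.
Y = 3661 − 8·212 = 1965.

P = 212, Y = 1965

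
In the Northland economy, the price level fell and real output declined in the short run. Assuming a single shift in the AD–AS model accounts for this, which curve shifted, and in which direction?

AD shifted left

P fell and Y fell. An AD shift moves P and Y in the same direction; an SRAS shift moves them in opposite directions.
Here P and Y moved in the same direction, so the AD curve shifted.
Since Y fell, AD shifted left.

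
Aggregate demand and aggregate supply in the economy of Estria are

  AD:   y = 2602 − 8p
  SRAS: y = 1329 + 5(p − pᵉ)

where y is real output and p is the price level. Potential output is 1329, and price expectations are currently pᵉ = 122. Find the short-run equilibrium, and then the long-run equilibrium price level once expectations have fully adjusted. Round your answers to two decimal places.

Short run: p = 144.85, y = 1443.23. Long run: p = 159.13.

Short run: with pᵉ = 122, SRAS is y = 719 + 5p. Setting AD = SRAS gives 1883 = 13p, so p = 144.85 and y = 2602 − 8p = 1443.23.
Output 1443.23 is above potential 1329, so over time expected prices rise and SRAS shifts left until y returns to 1329.
Long run: y = 1329 on the AD curve gives 1329 = 2602 − 8p, so p = 159.13.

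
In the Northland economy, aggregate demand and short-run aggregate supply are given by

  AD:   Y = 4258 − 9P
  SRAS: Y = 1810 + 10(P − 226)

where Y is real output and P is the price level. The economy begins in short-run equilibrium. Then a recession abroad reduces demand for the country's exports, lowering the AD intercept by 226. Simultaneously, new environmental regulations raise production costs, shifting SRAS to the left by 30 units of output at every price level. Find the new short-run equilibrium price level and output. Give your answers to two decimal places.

P = 237.47, Y = 1894.74

After both shocks: AD is Y = 4032 − 9P and SRAS is Y = 10P − 480.
Setting them equal: 4512 = 19P, so P = 237.47.
Substituting into AD, Y = 1894.74.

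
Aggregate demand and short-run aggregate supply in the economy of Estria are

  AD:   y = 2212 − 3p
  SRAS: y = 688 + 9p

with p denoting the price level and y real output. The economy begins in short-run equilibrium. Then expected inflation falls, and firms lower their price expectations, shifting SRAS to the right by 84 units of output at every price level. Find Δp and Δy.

Δp = -7, Δy = +21

This is a positive supply shock: SRAS shifts right.
New SRAS: y = 772 + 9p.
Set AD = SRAS: 2212 − 3p = 772 + 9p, so 1440 = 12p and p = 120.
y = 2212 − 3·120 = 1852.
Initially p = 127, y = 1831, so Δp = -7 and Δy = +21.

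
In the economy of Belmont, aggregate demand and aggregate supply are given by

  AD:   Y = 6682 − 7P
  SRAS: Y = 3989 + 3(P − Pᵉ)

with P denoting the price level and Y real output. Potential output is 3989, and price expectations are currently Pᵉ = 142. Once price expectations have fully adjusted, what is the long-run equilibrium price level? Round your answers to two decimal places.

Short run: with Pᵉ = 142, SRAS is Y = 3563 + 3P. Setting AD = SRAS gives 3119 = 10P, so P = 311.90 and Y = 6682 − 7P = 4498.70.
Output 4498.70 is above potential 3989, so over time expected prices rise and SRAS shifts left until Y returns to 3989.
Long run: Y = 3989 on the AD curve gives 3989 = 6682 − 7P, so P = 384.71.

Long-run P = 384.71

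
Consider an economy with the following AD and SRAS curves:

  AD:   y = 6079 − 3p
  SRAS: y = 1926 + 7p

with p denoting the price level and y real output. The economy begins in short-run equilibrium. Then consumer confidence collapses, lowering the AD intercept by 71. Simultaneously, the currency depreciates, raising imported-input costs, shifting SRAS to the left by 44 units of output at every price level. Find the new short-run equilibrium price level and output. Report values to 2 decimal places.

p = 412.60, y = 4770.20

After both shocks: AD is y = 6008 − 3p and SRAS is y = 1882 + 7p.
Setting them equal: 4126 = 10p, so p = 412.60.
Substituting into AD, y = 4770.20.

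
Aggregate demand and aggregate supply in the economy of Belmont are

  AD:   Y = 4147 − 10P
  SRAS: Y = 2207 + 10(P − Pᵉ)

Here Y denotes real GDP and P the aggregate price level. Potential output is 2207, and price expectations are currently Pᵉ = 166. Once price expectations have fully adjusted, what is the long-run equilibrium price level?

Long-run P = 194

Short run: with Pᵉ = 166, SRAS is Y = 547 + 10P. Setting AD = SRAS gives 3600 = 20P, so P = 180 and Y = 4147 − 10·180 = 2347.
Output 2347 is above potential 2207, so over time expected prices rise and SRAS shifts left until Y returns to 2207.
Long run: Y = 2207 on the AD curve gives 2207 = 4147 − 10P, so P = 194.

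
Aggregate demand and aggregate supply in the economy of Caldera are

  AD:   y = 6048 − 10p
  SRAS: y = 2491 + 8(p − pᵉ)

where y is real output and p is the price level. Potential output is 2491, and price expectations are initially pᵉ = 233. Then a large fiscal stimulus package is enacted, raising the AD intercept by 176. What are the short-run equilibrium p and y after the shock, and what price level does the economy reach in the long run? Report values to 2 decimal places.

AD shifts right: new AD is y = 6224 − 10p. With pᵉ = 233, SRAS is y = 627 + 8p.
Short run: 6224 − 10p = 627 + 8p gives 5597 = 18p, so p = 310.94 and y = 6224 − 10p = 3114.56.
y = 3114.56 is above potential 2491; expectations adjust and SRAS shifts left until y = 2491.
Long run: on the new AD curve, 2491 = 6224 − 10p gives p = 373.30.

Short run: p = 310.94, y = 3114.56. Long run: p = 373.30.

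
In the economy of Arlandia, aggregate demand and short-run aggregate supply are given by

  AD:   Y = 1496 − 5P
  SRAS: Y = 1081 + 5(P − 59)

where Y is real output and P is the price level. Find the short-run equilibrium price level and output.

Write SRAS as Y = 1081 + 5P − 295 = 786 + 5P.
Set AD = SRAS: 1496 − 5P = 786 + 5P, so 710 = 10P and P = 71.
Then Y = 1496 − 5·71 = 1141.

P = 71, Y = 1141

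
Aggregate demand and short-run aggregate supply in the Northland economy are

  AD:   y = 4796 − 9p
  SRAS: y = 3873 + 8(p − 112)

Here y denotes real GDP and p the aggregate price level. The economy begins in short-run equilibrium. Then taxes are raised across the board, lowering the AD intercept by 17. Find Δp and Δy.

Δp = -1, Δy = -8

This is a negative demand shock: AD shifts left.
New AD: y = 4779 − 9p.
SRAS can be written y = 2977 + 8p.
Set AD = SRAS: 4779 − 9p = 2977 + 8p, so 1802 = 17p and p = 106.
y = 4779 − 9·106 = 3825.
Initially p = 107, y = 3833, so Δp = -1 and Δy = -8.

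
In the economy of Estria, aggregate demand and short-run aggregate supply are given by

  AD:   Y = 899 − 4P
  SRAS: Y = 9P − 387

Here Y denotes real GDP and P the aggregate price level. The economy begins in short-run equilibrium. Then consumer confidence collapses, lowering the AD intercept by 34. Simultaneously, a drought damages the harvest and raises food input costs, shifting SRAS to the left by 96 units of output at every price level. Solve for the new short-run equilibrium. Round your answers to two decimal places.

P = 103.69, Y = 450.23

After both shocks: AD is Y = 865 − 4P and SRAS is Y = 9P − 483.
Setting them equal: 1348 = 13P, so P = 103.69.
Substituting into AD, Y = 450.23.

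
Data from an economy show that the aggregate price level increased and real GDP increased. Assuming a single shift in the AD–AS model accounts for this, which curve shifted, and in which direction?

AD shifted right

P rose and Y rose. An AD shift moves P and Y in the same direction; an SRAS shift moves them in opposite directions.
Here P and Y moved in the same direction, so the AD curve shifted.
Since Y rose, AD shifted right.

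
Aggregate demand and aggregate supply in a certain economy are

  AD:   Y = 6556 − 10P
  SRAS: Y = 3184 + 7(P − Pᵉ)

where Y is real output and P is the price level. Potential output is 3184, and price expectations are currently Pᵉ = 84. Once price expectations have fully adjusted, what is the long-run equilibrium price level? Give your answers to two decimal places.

Short run: with Pᵉ = 84, SRAS is Y = 2596 + 7P. Setting AD = SRAS gives 3960 = 17P, so P = 232.94 and Y = 6556 − 10P = 4226.59.
Output 4226.59 is above potential 3184, so over time expected prices rise and SRAS shifts left until Y returns to 3184.
Long run: Y = 3184 on the AD curve gives 3184 = 6556 − 10P, so P = 337.20.

Long-run P = 337.20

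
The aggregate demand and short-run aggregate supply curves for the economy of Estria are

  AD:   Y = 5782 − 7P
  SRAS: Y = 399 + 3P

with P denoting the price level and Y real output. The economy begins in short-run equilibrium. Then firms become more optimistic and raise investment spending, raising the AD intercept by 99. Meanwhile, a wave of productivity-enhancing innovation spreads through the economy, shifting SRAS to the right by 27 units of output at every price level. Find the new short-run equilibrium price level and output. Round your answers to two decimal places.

P = 545.50, Y = 2062.50

After both shocks: AD is Y = 5881 − 7P and SRAS is Y = 426 + 3P.
Setting them equal: 5455 = 10P, so P = 545.50.
Substituting into AD, Y = 2062.50.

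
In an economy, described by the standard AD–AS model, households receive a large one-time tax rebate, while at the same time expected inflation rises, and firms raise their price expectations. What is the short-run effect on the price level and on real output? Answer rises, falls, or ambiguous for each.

The first event is a positive demand shock: AD shifts right, which by itself pushes P up and Y up.
The second is an adverse supply shock: SRAS shifts left, which by itself pushes P up and Y down.
Both shocks push P up, so P rises. The two shocks push Y in opposite directions, so the effect on Y is ambiguous.

Price level: rises; output: ambiguous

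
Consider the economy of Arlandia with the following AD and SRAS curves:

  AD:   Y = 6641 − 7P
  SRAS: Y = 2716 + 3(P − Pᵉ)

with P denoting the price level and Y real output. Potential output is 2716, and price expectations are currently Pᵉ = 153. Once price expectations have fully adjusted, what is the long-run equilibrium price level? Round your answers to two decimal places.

Long-run P = 560.71

Short run: with Pᵉ = 153, SRAS is Y = 2257 + 3P. Setting AD = SRAS gives 4384 = 10P, so P = 438.40 and Y = 6641 − 7P = 3572.20.
Output 3572.20 is above potential 2716, so over time expected prices rise and SRAS shifts left until Y returns to 2716.
Long run: Y = 2716 on the AD curve gives 2716 = 6641 − 7P, so P = 560.71.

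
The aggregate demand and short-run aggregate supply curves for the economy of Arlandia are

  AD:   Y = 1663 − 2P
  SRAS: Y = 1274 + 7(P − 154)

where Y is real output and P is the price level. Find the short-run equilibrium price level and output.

Write SRAS as Y = 1274 + 7P − 1078 = 196 + 7P.
Set AD = SRAS: 1663 − 2P = 196 + 7P, so 1467 = 9P and P = 163.
Then Y = 1663 − 2·163 = 1337.

P = 163, Y = 1337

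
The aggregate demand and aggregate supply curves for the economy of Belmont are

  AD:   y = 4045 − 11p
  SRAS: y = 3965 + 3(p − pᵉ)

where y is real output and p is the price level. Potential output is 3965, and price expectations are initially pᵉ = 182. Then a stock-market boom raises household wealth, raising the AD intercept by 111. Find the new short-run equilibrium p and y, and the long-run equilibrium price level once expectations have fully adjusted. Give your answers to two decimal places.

AD shifts right: new AD is y = 4156 − 11p. With pᵉ = 182, SRAS is y = 3419 + 3p.
Short run: 4156 − 11p = 3419 + 3p gives 737 = 14p, so p = 52.64 and y = 4156 − 11p = 3576.93.
y = 3576.93 is below potential 3965; expectations adjust and SRAS shifts right until y = 3965.
Long run: on the new AD curve, 3965 = 4156 − 11p gives p = 17.36.

Short run: p = 52.64, y = 3576.93. Long run: p = 17.36.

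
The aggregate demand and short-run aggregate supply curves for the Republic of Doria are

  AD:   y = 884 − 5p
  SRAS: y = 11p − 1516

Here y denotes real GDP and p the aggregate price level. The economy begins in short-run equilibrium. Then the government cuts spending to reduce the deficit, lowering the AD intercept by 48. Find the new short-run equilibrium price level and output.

This is a negative demand shock: AD shifts left.
New AD: y = 836 − 5p.
Set AD = SRAS: 836 − 5p = 11p − 1516, so 2352 = 16p and p = 147.
y = 836 − 5·147 = 101.

p = 147, y = 101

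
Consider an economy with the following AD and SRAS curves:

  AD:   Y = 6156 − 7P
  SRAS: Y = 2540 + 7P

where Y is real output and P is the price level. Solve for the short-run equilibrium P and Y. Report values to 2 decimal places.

Set AD = SRAS: 6156 − 7P = 2540 + 7P, so 3616 = 14P and P = 258.29.
Substituting into AD, Y = 6156 − 7P = 4348.00.

P = 258.29, Y = 4348.00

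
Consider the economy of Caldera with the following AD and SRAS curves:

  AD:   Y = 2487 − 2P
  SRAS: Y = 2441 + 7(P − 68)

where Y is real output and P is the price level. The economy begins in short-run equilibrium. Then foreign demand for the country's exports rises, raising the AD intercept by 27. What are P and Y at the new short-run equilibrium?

This is a positive demand shock: AD shifts right.
New AD: Y = 2514 − 2P.
SRAS can be written Y = 1965 + 7P.
Set AD = SRAS: 2514 − 2P = 1965 + 7P, so 549 = 9P and P = 61.
Y = 2514 − 2·61 = 2392.

P = 61, Y = 2392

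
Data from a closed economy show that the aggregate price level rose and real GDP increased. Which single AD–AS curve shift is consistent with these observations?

P rose and Y rose. An AD shift moves P and Y in the same direction; an SRAS shift moves them in opposite directions.
Here P and Y moved in the same direction, so the AD curve shifted.
Since Y rose, AD shifted right.

AD shifted right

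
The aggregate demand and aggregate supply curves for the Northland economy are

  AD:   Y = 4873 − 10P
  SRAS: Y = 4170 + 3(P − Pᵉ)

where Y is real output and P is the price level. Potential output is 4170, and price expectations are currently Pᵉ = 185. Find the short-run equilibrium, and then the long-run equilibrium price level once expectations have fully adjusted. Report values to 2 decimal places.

Short run: with Pᵉ = 185, SRAS is Y = 3615 + 3P. Setting AD = SRAS gives 1258 = 13P, so P = 96.77 and Y = 4873 − 10P = 3905.31.
Output 3905.31 is below potential 4170, so over time expected prices fall and SRAS shifts right until Y returns to 4170.
Long run: Y = 4170 on the AD curve gives 4170 = 4873 − 10P, so P = 70.30.

Short run: P = 96.77, Y = 3905.31. Long run: P = 70.30.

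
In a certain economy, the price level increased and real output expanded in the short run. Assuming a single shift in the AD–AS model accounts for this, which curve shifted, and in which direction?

AD shifted right

P rose and Y rose. An AD shift moves P and Y in the same direction; an SRAS shift moves them in opposite directions.
Here P and Y moved in the same direction, so the AD curve shifted.
Since Y rose, AD shifted right.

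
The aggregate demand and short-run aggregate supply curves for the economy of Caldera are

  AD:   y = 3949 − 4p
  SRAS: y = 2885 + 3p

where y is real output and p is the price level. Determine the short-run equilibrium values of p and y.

p = 152, y = 3341

Set AD = SRAS: 3949 − 4p = 2885 + 3p, so 1064 = 7p and p = 152.
Then y = 3949 − 4·152 = 3341.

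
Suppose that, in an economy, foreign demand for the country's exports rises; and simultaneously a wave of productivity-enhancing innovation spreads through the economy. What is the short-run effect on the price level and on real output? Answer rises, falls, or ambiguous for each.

The first event is a positive demand shock: AD shifts right, which by itself pushes P up and Y up.
The second is a favourable supply shock: SRAS shifts right, which by itself pushes P down and Y up.
The two shocks push P in opposite directions, so the effect on P is ambiguous. Both shocks push Y up, so Y rises.

Price level: ambiguous; output: rises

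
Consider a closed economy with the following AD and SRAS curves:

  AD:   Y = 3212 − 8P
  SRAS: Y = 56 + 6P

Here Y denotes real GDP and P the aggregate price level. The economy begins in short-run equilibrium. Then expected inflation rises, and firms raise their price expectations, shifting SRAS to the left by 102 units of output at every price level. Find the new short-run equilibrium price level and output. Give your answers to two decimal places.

P = 232.71, Y = 1350.29

This is a negative supply shock: SRAS shifts left.
New SRAS: Y = 6P − 46.
Set AD = SRAS: 3212 − 8P = 6P − 46, so 3258 = 14P and P = 232.71.
Substituting into AD, Y = 1350.29.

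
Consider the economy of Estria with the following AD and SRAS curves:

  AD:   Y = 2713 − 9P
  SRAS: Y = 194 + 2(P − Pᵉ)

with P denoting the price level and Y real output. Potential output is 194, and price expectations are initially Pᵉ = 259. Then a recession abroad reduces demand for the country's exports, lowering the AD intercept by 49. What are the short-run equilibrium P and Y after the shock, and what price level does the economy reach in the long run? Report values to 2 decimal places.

AD shifts left: new AD is Y = 2664 − 9P. With Pᵉ = 259, SRAS is Y = 2P − 324.
Short run: 2664 − 9P = 2P − 324 gives 2988 = 11P, so P = 271.64 and Y = 2664 − 9P = 219.27.
Y = 219.27 is above potential 194; expectations adjust and SRAS shifts left until Y = 194.
Long run: on the new AD curve, 194 = 2664 − 9P gives P = 274.44.

Short run: P = 271.64, Y = 219.27. Long run: P = 274.44.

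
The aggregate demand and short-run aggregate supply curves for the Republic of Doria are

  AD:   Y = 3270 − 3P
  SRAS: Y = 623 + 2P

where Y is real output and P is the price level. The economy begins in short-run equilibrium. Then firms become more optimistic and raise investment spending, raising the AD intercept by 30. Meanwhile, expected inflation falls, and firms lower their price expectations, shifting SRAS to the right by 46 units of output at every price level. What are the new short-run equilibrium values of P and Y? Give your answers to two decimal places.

P = 526.20, Y = 1721.40

After both shocks: AD is Y = 3300 − 3P and SRAS is Y = 669 + 2P.
Setting them equal: 2631 = 5P, so P = 526.20.
Substituting into AD, Y = 1721.40.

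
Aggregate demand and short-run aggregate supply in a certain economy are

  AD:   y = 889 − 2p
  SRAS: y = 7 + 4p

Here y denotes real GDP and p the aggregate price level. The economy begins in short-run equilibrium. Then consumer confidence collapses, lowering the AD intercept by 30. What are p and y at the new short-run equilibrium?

p = 142, y = 575

This is a negative demand shock: AD shifts left.
New AD: y = 859 − 2p.
Set AD = SRAS: 859 − 2p = 7 + 4p, so 852 = 6p and p = 142.
y = 859 − 2·142 = 575.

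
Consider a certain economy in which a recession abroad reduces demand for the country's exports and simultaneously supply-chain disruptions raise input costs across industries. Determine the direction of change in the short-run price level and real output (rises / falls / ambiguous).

The first event is a negative demand shock: AD shifts left, which by itself pushes P down and Y down.
The second is an adverse supply shock: SRAS shifts left, which by itself pushes P up and Y down.
The two shocks push P in opposite directions, so the effect on P is ambiguous. Both shocks push Y down, so Y falls.

Price level: ambiguous; output: falls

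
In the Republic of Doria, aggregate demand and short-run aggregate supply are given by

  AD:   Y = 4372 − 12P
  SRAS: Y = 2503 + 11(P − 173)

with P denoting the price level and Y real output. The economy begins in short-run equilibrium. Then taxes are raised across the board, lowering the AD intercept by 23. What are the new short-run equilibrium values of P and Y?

P = 163, Y = 2393

This is a negative demand shock: AD shifts left.
New AD: Y = 4349 − 12P.
SRAS can be written Y = 600 + 11P.
Set AD = SRAS: 4349 − 12P = 600 + 11P, so 3749 = 23P and P = 163.
Y = 4349 − 12·163 = 2393.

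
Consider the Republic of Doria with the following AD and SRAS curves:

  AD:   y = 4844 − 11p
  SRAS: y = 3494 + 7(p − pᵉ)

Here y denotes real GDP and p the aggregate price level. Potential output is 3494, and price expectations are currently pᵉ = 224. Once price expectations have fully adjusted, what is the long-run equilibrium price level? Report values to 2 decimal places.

Short run: with pᵉ = 224, SRAS is y = 1926 + 7p. Setting AD = SRAS gives 2918 = 18p, so p = 162.11 and y = 4844 − 11p = 3060.78.
Output 3060.78 is below potential 3494, so over time expected prices fall and SRAS shifts right until y returns to 3494.
Long run: y = 3494 on the AD curve gives 3494 = 4844 − 11p, so p = 122.73.

Long-run p = 122.73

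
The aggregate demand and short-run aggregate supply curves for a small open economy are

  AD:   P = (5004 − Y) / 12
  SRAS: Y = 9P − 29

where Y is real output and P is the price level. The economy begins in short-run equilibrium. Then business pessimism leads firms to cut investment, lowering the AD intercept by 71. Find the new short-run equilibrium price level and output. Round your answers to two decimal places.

P = 236.29, Y = 2097.57

This is a negative demand shock: AD shifts left.
New AD: Y = 4933 − 12P.
Set AD = SRAS: 4933 − 12P = 9P − 29, so 4962 = 21P and P = 236.29.
Substituting into AD, Y = 2097.57.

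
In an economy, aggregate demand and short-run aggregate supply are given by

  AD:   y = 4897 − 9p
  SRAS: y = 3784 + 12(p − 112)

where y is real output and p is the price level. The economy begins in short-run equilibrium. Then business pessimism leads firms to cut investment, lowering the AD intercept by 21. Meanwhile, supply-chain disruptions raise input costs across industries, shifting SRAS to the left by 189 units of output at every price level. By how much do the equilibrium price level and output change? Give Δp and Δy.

After both shocks: AD is y = 4876 − 9p and SRAS is y = 2251 + 12p.
Setting them equal: 2625 = 21p, so p = 125.
y = 4876 − 9·125 = 3751.
Initially p = 117, y = 3844, so Δp = +8 and Δy = -93.

Δp = +8, Δy = -93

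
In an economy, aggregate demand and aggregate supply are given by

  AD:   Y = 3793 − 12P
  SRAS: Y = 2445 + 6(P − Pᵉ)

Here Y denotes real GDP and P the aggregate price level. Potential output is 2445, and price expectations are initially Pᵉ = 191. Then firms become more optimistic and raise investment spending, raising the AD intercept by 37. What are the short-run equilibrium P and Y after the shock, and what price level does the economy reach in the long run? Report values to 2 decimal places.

Short run: P = 140.61, Y = 2142.67. Long run: P = 115.42.

AD shifts right: new AD is Y = 3830 − 12P. With Pᵉ = 191, SRAS is Y = 1299 + 6P.
Short run: 3830 − 12P = 1299 + 6P gives 2531 = 18P, so P = 140.61 and Y = 3830 − 12P = 2142.67.
Y = 2142.67 is below potential 2445; expectations adjust and SRAS shifts right until Y = 2445.
Long run: on the new AD curve, 2445 = 3830 − 12P gives P = 115.42.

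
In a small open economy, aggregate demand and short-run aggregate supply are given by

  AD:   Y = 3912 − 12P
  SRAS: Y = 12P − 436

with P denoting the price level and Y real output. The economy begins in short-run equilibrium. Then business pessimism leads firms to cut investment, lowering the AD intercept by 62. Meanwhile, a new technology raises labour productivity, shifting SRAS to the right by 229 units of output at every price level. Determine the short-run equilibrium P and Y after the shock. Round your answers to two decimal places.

After both shocks: AD is Y = 3850 − 12P and SRAS is Y = 12P − 207.
Setting them equal: 4057 = 24P, so P = 169.04.
Substituting into AD, Y = 1821.50.

P = 169.04, Y = 1821.50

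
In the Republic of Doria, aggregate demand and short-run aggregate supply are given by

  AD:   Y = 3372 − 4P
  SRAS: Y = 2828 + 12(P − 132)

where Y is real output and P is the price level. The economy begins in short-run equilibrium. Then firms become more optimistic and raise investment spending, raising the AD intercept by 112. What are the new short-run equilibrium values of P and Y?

This is a positive demand shock: AD shifts right.
New AD: Y = 3484 − 4P.
SRAS can be written Y = 1244 + 12P.
Set AD = SRAS: 3484 − 4P = 1244 + 12P, so 2240 = 16P and P = 140.
Y = 3484 − 4·140 = 2924.

P = 140, Y = 2924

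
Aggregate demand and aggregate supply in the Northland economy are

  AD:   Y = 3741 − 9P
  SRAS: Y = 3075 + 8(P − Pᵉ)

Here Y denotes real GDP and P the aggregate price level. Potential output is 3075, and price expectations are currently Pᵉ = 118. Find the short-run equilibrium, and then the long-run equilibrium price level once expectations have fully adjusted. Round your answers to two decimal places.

Short run: with Pᵉ = 118, SRAS is Y = 2131 + 8P. Setting AD = SRAS gives 1610 = 17P, so P = 94.71 and Y = 3741 − 9P = 2888.65.
Output 2888.65 is below potential 3075, so over time expected prices fall and SRAS shifts right until Y returns to 3075.
Long run: Y = 3075 on the AD curve gives 3075 = 3741 − 9P, so P = 74.00.

Short run: P = 94.71, Y = 2888.65. Long run: P = 74.00.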